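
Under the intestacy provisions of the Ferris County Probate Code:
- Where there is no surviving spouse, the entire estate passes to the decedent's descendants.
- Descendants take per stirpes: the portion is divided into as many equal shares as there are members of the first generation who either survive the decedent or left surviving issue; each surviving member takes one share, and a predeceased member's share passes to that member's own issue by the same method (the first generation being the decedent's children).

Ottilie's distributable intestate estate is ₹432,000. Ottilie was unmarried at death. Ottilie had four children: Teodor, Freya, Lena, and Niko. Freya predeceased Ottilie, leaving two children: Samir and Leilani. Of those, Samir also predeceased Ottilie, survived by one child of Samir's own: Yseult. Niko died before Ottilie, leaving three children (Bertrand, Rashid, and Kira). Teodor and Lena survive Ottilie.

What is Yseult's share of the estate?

The entire ₹432,000 passes to the descendants.
That amount (₹432,000) is divided into 4 shares of ₹108,000: Teodor and Lena each take ₹108,000; Freya's ₹108,000 share passes to Freya's issue; Niko's ₹108,000 share passes to Niko's issue.
Freya's share (₹108,000) is divided into 2 shares of ₹54,000: Leilani takes ₹54,000; Samir's ₹54,000 share passes to Samir's issue.
Samir's share (₹54,000) passes entirely to Yseult.
Niko's share (₹108,000) is divided into 3 shares of ₹36,000: Bertrand, Rashid, and Kira each take ₹36,000.

Yseult receives ₹54,000.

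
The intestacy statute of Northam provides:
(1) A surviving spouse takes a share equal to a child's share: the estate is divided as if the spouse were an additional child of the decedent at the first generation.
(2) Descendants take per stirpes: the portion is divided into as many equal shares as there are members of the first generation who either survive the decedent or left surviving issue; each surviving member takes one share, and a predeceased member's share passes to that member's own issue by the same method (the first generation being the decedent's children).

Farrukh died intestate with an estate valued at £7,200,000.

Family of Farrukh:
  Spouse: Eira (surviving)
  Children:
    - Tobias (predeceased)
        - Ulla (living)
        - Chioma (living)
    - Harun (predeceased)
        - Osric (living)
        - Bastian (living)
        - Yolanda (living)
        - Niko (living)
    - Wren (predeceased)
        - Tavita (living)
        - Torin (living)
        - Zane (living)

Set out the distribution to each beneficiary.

The spouse counts as an additional share at the children's level, so there are 4 primary shares of £1,800,000. Eira takes one such share (£1,800,000).
The children's combined portion (£5,400,000) is divided into 3 shares of £1,800,000: Tobias's £1,800,000 share passes to Tobias's issue; Harun's £1,800,000 share passes to Harun's issue; Wren's £1,800,000 share passes to Wren's issue.
Tobias's share (£1,800,000) is divided into 2 shares of £900,000: Ulla and Chioma each take £900,000.
Harun's share (£1,800,000) is divided into 4 shares of £450,000: Osric, Bastian, Yolanda, and Niko each take £450,000.
Wren's share (£1,800,000) is divided into 3 shares of £600,000: Tavita, Torin, and Zane each take £600,000.

Eira: £1,800,000; Ulla: £900,000; Chioma: £900,000; Osric: £450,000; Bastian: £450,000; Yolanda: £450,000; Niko: £450,000; Tavita: £600,000; Torin: £600,000; Zane: £600,000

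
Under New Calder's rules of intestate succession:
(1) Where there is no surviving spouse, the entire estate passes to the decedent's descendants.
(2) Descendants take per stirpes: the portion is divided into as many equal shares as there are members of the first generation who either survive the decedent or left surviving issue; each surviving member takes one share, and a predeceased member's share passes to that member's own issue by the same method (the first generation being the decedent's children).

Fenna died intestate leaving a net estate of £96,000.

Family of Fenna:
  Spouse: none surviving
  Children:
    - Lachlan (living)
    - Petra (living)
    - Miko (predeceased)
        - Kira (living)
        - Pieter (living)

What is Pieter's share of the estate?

Pieter receives £16,000.

The entire £96,000 passes to the descendants.
That amount (£96,000) is divided into 3 shares of £32,000: Lachlan and Petra each take £32,000; Miko's £32,000 share passes to Miko's issue.
Miko's share (£32,000) is divided into 2 shares of £16,000: Kira and Pieter each take £16,000.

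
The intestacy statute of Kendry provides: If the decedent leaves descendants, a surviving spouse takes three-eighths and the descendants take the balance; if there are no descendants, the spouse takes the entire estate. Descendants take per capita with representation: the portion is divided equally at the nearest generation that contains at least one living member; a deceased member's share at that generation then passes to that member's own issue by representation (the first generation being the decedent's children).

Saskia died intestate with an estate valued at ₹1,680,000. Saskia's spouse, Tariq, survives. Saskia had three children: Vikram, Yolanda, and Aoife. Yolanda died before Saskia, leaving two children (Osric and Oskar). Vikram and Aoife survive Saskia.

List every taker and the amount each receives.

Tariq: ₹630,000; Vikram: ₹350,000; Osric: ₹175,000; Oskar: ₹175,000; Aoife: ₹350,000

Tariq takes three-eighths of ₹1,680,000 = ₹630,000. The remaining ₹1,050,000 passes to the descendants.
The descendants' portion (₹1,050,000) is divided into 3 shares of ₹350,000: Vikram and Aoife each take ₹350,000; Yolanda's ₹350,000 share passes to Yolanda's issue.
Yolanda's share (₹350,000) is divided into 2 shares of ₹175,000: Osric and Oskar each take ₹175,000.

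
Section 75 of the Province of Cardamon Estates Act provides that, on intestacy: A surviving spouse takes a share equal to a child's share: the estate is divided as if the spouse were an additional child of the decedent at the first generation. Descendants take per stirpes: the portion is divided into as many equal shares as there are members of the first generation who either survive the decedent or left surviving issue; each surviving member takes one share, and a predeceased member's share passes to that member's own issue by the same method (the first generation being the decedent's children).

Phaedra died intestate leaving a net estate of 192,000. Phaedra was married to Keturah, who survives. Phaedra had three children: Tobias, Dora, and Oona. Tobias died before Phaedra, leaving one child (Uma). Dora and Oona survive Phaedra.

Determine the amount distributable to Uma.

Uma receives 48,000.

The spouse counts as an additional share at the children's level, so there are 4 primary shares of 48,000. Keturah takes one such share (48,000).
The children's combined portion (144,000) is divided into 3 shares of 48,000: Dora and Oona each take 48,000; Tobias's 48,000 share passes to Tobias's issue.
Tobias's share (48,000) passes entirely to Uma.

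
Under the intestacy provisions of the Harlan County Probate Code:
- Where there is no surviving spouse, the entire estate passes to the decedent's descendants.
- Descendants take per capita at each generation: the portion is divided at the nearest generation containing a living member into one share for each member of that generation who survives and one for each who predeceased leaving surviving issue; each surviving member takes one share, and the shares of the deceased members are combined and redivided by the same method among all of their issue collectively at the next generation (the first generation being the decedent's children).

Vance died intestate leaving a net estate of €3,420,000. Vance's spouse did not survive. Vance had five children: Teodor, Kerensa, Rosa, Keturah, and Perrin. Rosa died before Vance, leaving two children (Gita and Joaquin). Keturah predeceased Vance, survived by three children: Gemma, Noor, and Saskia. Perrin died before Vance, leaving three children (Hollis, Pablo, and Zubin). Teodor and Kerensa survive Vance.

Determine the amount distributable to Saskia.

The entire €3,420,000 passes to the descendants.
That amount (€3,420,000) is divided at the children's generation into 5 shares of €684,000. Teodor and Kerensa each take €684,000. The 3 shares of the deceased (Rosa, Keturah, and Perrin) are combined into a pool of €2,052,000.
That pool (€2,052,000) is divided at the grandchildren's generation equally among Gita, Joaquin, Gemma, Noor, Saskia, Hollis, Pablo, and Zubin: €256,500 each.

Saskia receives €256,500.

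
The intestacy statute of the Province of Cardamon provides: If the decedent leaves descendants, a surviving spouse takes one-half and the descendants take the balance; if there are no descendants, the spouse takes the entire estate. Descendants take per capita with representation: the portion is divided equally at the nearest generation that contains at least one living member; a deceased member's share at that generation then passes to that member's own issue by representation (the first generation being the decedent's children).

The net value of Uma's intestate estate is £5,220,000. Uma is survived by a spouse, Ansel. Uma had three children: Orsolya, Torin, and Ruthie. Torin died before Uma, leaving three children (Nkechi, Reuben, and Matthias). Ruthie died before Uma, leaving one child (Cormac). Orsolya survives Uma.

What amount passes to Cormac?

Ansel takes one-half of £5,220,000 = £2,610,000. The remaining £2,610,000 passes to the descendants.
The descendants' portion (£2,610,000) is divided into 3 shares of £870,000: Orsolya takes £870,000; Torin's £870,000 share passes to Torin's issue; Ruthie's £870,000 share passes to Ruthie's issue.
Torin's share (£870,000) is divided into 3 shares of £290,000: Nkechi, Reuben, and Matthias each take £290,000.
Ruthie's share (£870,000) passes entirely to Cormac.

Cormac receives £870,000.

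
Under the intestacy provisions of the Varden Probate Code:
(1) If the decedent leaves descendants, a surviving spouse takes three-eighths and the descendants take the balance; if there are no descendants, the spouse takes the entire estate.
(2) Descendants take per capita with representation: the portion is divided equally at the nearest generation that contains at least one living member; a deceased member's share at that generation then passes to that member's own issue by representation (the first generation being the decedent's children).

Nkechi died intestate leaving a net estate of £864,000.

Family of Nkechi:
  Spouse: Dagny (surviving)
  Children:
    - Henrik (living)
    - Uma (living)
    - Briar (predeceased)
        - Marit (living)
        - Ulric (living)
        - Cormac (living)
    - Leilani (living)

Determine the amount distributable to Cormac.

Cormac receives £45,000.

Dagny takes three-eighths of £864,000 = £324,000. The remaining £540,000 passes to the descendants.
The descendants' portion (£540,000) is divided into 4 shares of £135,000: Henrik, Uma, and Leilani each take £135,000; Briar's £135,000 share passes to Briar's issue.
Briar's share (£135,000) is divided into 3 shares of £45,000: Marit, Ulric, and Cormac each take £45,000.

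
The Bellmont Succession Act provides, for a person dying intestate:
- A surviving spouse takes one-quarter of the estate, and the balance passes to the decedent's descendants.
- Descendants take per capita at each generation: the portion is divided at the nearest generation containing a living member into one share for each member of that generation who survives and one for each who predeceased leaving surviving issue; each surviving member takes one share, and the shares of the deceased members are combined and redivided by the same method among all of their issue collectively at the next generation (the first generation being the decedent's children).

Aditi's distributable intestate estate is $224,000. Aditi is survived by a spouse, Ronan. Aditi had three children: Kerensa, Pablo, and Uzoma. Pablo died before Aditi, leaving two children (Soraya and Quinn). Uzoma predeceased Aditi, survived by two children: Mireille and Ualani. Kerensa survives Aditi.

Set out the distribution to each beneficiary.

Ronan takes one-quarter of $224,000 = $56,000. The remaining $168,000 passes to the descendants.
The descendants' portion ($168,000) is divided at the children's generation into 3 shares of $56,000. Kerensa takes $56,000. The 2 shares of the deceased (Pablo and Uzoma) are combined into a pool of $112,000.
That pool ($112,000) is divided at the grandchildren's generation equally among Soraya, Quinn, Mireille, and Ualani: $28,000 each.

Ronan: $56,000; Kerensa: $56,000; Soraya: $28,000; Quinn: $28,000; Mireille: $28,000; Ualani: $28,000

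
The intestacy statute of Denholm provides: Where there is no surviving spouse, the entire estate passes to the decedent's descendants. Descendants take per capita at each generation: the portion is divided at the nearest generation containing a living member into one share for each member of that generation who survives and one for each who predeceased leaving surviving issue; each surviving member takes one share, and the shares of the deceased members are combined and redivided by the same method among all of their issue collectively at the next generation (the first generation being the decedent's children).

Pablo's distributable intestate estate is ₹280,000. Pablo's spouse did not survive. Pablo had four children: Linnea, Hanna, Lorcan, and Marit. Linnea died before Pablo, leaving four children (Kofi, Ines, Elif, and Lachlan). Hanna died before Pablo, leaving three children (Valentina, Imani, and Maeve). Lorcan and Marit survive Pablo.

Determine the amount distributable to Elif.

The entire ₹280,000 passes to the descendants.
That amount (₹280,000) is divided at the children's generation into 4 shares of ₹70,000. Lorcan and Marit each take ₹70,000. The 2 shares of the deceased (Linnea and Hanna) are combined into a pool of ₹140,000.
That pool (₹140,000) is divided at the grandchildren's generation equally among Kofi, Ines, Elif, Lachlan, Valentina, Imani, and Maeve: ₹20,000 each.

Elif receives ₹20,000.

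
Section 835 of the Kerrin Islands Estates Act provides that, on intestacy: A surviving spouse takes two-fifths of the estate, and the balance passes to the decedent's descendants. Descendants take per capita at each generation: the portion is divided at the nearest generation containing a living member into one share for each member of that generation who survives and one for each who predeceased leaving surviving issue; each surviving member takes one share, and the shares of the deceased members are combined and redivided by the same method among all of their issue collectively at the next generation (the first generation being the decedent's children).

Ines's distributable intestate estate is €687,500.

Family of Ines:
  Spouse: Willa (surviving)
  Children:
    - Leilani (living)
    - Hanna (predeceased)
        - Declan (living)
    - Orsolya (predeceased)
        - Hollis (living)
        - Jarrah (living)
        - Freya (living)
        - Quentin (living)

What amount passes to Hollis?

Hollis receives €55,000.

Willa takes two-fifths of €687,500 = €275,000. The remaining €412,500 passes to the descendants.
The descendants' portion (€412,500) is divided at the children's generation into 3 shares of €137,500. Leilani takes €137,500. The 2 shares of the deceased (Hanna and Orsolya) are combined into a pool of €275,000.
That pool (€275,000) is divided at the grandchildren's generation equally among Declan, Hollis, Jarrah, Freya, and Quentin: €55,000 each.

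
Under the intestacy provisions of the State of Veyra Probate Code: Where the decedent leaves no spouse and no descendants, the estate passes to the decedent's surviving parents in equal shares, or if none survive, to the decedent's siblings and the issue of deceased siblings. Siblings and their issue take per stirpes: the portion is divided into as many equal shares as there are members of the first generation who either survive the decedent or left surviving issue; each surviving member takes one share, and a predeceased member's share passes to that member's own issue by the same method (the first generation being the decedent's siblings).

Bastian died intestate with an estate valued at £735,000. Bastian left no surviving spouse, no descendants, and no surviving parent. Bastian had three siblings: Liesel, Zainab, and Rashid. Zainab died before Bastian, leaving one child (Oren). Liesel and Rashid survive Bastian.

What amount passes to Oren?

Oren receives £245,000.

The entire £735,000 passes to the siblings and their issue.
That amount (£735,000) is divided into 3 shares of £245,000: Liesel and Rashid each take £245,000; Zainab's £245,000 share passes to Zainab's issue.
Zainab's share (£245,000) passes entirely to Oren.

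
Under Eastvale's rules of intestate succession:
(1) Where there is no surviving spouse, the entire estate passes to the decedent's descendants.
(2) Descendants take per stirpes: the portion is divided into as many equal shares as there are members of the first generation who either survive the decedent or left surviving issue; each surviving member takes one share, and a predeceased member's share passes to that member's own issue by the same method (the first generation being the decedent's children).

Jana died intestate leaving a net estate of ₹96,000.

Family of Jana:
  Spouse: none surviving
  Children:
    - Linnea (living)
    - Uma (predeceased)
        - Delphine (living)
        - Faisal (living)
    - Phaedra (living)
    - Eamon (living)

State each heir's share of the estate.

Linnea: ₹24,000; Delphine: ₹12,000; Faisal: ₹12,000; Phaedra: ₹24,000; Eamon: ₹24,000

The entire ₹96,000 passes to the descendants.
That amount (₹96,000) is divided into 4 shares of ₹24,000: Linnea, Phaedra, and Eamon each take ₹24,000; Uma's ₹24,000 share passes to Uma's issue.
Uma's share (₹24,000) is divided into 2 shares of ₹12,000: Delphine and Faisal each take ₹12,000.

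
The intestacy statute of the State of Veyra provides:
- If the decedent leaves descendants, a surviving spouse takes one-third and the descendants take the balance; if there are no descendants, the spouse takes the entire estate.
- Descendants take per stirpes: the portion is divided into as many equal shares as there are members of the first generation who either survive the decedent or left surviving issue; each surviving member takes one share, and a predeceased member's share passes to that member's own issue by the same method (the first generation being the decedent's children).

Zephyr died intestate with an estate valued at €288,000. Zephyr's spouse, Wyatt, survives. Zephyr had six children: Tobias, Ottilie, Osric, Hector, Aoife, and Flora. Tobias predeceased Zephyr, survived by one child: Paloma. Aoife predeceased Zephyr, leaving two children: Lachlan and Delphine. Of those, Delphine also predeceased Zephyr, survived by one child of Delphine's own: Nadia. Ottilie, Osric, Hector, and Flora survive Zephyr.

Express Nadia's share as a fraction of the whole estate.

Wyatt takes one-third of €288,000 = €96,000. The remaining €192,000 passes to the descendants.
The descendants' portion (€192,000) is divided into 6 shares of €32,000: Ottilie, Osric, Hector, and Flora each take €32,000; Tobias's €32,000 share passes to Tobias's issue; Aoife's €32,000 share passes to Aoife's issue.
Tobias's share (€32,000) passes entirely to Paloma.
Aoife's share (€32,000) is divided into 2 shares of €16,000: Lachlan takes €16,000; Delphine's €16,000 share passes to Delphine's issue.
Delphine's share (€16,000) passes entirely to Nadia.

Nadia receives 1/18 of the estate.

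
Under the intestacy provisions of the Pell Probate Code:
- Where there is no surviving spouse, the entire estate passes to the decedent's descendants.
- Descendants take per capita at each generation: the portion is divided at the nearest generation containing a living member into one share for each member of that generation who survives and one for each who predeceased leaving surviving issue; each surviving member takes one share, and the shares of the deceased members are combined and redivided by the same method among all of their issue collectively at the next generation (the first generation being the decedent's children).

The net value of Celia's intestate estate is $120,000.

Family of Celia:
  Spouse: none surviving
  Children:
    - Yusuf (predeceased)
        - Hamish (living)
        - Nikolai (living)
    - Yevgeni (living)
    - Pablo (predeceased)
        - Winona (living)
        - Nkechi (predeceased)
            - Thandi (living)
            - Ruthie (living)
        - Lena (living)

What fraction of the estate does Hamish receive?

Hamish receives 2/15 of the estate.

The entire $120,000 passes to the descendants.
That amount ($120,000) is divided at the children's generation into 3 shares of $40,000. Yevgeni takes $40,000. The 2 shares of the deceased (Yusuf and Pablo) are combined into a pool of $80,000.
That pool ($80,000) is divided at the grandchildren's generation into 5 shares of $16,000. Hamish, Nikolai, Winona, and Lena each take $16,000. The remaining share for the deceased Nkechi ($16,000) is carried to the next generation.
That pool ($16,000) is divided at the great-grandchildren's generation equally among Thandi and Ruthie: $8,000 each.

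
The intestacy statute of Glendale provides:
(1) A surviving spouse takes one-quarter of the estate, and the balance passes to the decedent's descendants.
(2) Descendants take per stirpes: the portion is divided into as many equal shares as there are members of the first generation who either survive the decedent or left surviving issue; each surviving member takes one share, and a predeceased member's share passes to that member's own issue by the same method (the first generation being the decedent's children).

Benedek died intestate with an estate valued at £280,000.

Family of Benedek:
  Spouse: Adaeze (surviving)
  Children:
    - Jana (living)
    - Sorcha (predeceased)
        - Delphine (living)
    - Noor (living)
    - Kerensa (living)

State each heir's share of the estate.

Adaeze takes one-quarter of £280,000 = £70,000. The remaining £210,000 passes to the descendants.
The descendants' portion (£210,000) is divided into 4 shares of £52,500: Jana, Noor, and Kerensa each take £52,500; Sorcha's £52,500 share passes to Sorcha's issue.
Sorcha's share (£52,500) passes entirely to Delphine.

Adaeze: £70,000; Jana: £52,500; Delphine: £52,500; Noor: £52,500; Kerensa: £52,500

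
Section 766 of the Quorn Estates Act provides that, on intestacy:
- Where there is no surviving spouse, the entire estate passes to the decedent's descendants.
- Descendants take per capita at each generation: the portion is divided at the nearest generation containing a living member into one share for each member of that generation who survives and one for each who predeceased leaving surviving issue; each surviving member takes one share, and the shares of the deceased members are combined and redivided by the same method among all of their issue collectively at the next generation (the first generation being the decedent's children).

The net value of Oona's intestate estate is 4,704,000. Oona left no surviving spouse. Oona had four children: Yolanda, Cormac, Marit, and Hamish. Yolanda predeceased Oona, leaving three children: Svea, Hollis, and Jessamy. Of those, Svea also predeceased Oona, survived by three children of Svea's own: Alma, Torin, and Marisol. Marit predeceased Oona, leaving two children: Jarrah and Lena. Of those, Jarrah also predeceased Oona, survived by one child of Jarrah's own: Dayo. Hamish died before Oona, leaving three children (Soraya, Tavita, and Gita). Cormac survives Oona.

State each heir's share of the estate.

The entire 4,704,000 passes to the descendants.
That amount (4,704,000) is divided at the children's generation into 4 shares of 1,176,000. Cormac takes 1,176,000. The 3 shares of the deceased (Yolanda, Marit, and Hamish) are combined into a pool of 3,528,000.
That pool (3,528,000) is divided at the grandchildren's generation into 8 shares of 441,000. Hollis, Jessamy, Lena, Soraya, Tavita, and Gita each take 441,000. The 2 shares of the deceased (Svea and Jarrah) are combined into a pool of 882,000.
That pool (882,000) is divided at the great-grandchildren's generation equally among Alma, Torin, Marisol, and Dayo: 220,500 each.

Alma: 220,500; Torin: 220,500; Marisol: 220,500; Hollis: 441,000; Jessamy: 441,000; Cormac: 1,176,000; Dayo: 220,500; Lena: 441,000; Soraya: 441,000; Tavita: 441,000; Gita: 441,000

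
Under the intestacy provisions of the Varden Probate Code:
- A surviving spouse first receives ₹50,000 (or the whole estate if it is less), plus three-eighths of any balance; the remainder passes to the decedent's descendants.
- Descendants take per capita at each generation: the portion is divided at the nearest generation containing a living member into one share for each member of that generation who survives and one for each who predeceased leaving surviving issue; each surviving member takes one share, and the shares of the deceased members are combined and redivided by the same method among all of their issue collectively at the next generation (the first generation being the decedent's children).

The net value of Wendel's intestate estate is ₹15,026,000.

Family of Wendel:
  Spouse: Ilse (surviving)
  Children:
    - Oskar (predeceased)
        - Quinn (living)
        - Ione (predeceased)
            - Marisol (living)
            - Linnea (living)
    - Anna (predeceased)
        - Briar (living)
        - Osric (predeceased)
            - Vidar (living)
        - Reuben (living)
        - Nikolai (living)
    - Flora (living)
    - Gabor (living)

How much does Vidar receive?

Ilse first takes ₹50,000, leaving a balance of ₹14,976,000. Ilse then takes three-eighths of the balance (₹5,616,000), for a total of ₹5,666,000. The remaining ₹9,360,000 passes to the descendants.
The descendants' portion (₹9,360,000) is divided at the children's generation into 4 shares of ₹2,340,000. Flora and Gabor each take ₹2,340,000. The 2 shares of the deceased (Oskar and Anna) are combined into a pool of ₹4,680,000.
That pool (₹4,680,000) is divided at the grandchildren's generation into 6 shares of ₹780,000. Quinn, Briar, Reuben, and Nikolai each take ₹780,000. The 2 shares of the deceased (Ione and Osric) are combined into a pool of ₹1,560,000.
That pool (₹1,560,000) is divided at the great-grandchildren's generation equally among Marisol, Linnea, and Vidar: ₹520,000 each.

Vidar receives ₹520,000.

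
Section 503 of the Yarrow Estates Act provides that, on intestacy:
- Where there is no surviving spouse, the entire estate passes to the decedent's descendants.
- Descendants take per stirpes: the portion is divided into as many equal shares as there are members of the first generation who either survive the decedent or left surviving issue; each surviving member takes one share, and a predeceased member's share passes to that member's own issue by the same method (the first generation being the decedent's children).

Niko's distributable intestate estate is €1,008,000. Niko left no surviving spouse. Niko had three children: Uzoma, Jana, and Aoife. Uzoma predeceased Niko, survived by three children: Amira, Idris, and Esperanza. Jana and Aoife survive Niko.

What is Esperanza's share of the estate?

The entire €1,008,000 passes to the descendants.
That amount (€1,008,000) is divided into 3 shares of €336,000: Jana and Aoife each take €336,000; Uzoma's €336,000 share passes to Uzoma's issue.
Uzoma's share (€336,000) is divided into 3 shares of €112,000: Amira, Idris, and Esperanza each take €112,000.

Esperanza receives €112,000.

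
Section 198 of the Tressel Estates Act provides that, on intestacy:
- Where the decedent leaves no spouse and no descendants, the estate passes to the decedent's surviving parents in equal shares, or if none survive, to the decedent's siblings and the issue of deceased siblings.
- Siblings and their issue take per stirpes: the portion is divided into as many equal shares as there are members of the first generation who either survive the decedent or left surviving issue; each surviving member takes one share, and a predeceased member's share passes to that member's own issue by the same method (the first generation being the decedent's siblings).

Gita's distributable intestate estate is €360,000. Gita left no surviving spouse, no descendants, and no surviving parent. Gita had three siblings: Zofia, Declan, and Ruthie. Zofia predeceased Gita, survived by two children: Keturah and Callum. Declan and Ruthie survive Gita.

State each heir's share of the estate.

Keturah: €60,000; Callum: €60,000; Declan: €120,000; Ruthie: €120,000

The entire €360,000 passes to the siblings and their issue.
That amount (€360,000) is divided into 3 shares of €120,000: Declan and Ruthie each take €120,000; Zofia's €120,000 share passes to Zofia's issue.
Zofia's share (€120,000) is divided into 2 shares of €60,000: Keturah and Callum each take €60,000.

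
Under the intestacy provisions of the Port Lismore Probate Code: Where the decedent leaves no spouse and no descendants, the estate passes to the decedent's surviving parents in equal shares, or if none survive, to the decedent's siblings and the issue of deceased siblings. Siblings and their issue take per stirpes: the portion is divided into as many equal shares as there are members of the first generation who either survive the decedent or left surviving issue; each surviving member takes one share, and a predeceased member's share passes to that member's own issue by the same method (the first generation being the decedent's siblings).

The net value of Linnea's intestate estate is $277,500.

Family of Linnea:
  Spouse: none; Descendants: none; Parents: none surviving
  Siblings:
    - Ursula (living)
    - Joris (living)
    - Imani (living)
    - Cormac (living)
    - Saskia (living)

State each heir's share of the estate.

The entire $277,500 passes to the siblings and their issue.
That amount ($277,500) is divided into 5 shares of $55,500: Ursula, Joris, Imani, Cormac, and Saskia each take $55,500.

Ursula: $55,500; Joris: $55,500; Imani: $55,500; Cormac: $55,500; Saskia: $55,500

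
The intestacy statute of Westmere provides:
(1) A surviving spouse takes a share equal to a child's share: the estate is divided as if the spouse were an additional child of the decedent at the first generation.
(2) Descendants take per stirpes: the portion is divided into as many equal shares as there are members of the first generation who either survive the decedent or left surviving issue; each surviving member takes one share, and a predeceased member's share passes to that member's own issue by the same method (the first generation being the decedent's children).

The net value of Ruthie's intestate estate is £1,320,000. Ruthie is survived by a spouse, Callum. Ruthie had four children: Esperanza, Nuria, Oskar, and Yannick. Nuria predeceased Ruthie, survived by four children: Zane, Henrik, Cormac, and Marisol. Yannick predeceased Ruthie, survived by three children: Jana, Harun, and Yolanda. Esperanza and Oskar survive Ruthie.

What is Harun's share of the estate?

The spouse counts as an additional share at the children's level, so there are 5 primary shares of £264,000. Callum takes one such share (£264,000).
The children's combined portion (£1,056,000) is divided into 4 shares of £264,000: Esperanza and Oskar each take £264,000; Nuria's £264,000 share passes to Nuria's issue; Yannick's £264,000 share passes to Yannick's issue.
Nuria's share (£264,000) is divided into 4 shares of £66,000: Zane, Henrik, Cormac, and Marisol each take £66,000.
Yannick's share (£264,000) is divided into 3 shares of £88,000: Jana, Harun, and Yolanda each take £88,000.

Harun receives £88,000.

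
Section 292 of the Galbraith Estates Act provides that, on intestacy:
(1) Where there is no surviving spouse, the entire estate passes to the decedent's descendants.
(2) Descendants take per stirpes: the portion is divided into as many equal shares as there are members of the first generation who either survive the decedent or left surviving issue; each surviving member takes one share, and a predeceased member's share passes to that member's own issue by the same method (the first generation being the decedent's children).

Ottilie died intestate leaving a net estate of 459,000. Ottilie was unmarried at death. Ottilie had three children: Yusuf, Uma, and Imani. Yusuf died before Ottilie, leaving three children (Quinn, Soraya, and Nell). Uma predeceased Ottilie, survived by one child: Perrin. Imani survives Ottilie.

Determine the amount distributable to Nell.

Nell receives 51,000.

The entire 459,000 passes to the descendants.
That amount (459,000) is divided into 3 shares of 153,000: Imani takes 153,000; Yusuf's 153,000 share passes to Yusuf's issue; Uma's 153,000 share passes to Uma's issue.
Yusuf's share (153,000) is divided into 3 shares of 51,000: Quinn, Soraya, and Nell each take 51,000.
Uma's share (153,000) passes entirely to Perrin.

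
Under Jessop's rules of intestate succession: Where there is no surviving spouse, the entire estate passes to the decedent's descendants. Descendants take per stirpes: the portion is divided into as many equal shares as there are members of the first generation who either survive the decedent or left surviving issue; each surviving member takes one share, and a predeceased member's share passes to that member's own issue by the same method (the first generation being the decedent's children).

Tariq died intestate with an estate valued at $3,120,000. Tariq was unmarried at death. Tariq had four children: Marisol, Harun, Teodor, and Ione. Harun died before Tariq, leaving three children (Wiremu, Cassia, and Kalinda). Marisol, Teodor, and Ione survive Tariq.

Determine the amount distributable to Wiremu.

The entire $3,120,000 passes to the descendants.
That amount ($3,120,000) is divided into 4 shares of $780,000: Marisol, Teodor, and Ione each take $780,000; Harun's $780,000 share passes to Harun's issue.
Harun's share ($780,000) is divided into 3 shares of $260,000: Wiremu, Cassia, and Kalinda each take $260,000.

Wiremu receives $260,000.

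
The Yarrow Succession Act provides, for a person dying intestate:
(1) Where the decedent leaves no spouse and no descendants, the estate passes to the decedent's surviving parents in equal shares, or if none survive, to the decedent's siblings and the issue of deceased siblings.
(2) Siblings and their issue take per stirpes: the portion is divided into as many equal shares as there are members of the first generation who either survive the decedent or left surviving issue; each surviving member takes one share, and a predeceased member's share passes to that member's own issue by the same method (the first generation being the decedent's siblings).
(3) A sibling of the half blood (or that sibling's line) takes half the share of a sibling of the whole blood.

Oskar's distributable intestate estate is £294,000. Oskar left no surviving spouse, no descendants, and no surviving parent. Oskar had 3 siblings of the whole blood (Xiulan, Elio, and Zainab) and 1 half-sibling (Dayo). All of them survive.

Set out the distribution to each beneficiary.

Xiulan: £84,000; Elio: £84,000; Dayo: £42,000; Zainab: £84,000

The entire £294,000 passes to the siblings and their issue.
Counting each half-blood sibling's line as half a unit, there are 7/2 units in £294,000, so one unit is £84,000. Whole-blood lines (Xiulan, Elio, and Zainab) take £84,000 each; half-blood lines (Dayo) take £42,000 each.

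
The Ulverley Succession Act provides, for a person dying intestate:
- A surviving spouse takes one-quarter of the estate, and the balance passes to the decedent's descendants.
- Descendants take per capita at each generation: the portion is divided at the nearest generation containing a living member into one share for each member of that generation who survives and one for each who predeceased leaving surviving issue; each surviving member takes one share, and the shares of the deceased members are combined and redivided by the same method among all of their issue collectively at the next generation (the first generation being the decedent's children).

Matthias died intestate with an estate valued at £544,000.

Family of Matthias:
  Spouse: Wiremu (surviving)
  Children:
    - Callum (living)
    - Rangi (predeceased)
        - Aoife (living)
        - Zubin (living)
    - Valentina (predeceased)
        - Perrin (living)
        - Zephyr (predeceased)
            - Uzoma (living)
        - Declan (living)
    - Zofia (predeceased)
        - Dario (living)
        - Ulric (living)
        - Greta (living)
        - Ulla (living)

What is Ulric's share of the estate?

Wiremu takes one-quarter of £544,000 = £136,000. The remaining £408,000 passes to the descendants.
The descendants' portion (£408,000) is divided at the children's generation into 4 shares of £102,000. Callum takes £102,000. The 3 shares of the deceased (Rangi, Valentina, and Zofia) are combined into a pool of £306,000.
That pool (£306,000) is divided at the grandchildren's generation into 9 shares of £34,000. Aoife, Zubin, Perrin, Declan, Dario, Ulric, Greta, and Ulla each take £34,000. The remaining share for the deceased Zephyr (£34,000) is carried to the next generation.
That pool (£34,000) passes entirely to Uzoma, the sole taker at the great-grandchildren's generation.

Ulric receives £34,000.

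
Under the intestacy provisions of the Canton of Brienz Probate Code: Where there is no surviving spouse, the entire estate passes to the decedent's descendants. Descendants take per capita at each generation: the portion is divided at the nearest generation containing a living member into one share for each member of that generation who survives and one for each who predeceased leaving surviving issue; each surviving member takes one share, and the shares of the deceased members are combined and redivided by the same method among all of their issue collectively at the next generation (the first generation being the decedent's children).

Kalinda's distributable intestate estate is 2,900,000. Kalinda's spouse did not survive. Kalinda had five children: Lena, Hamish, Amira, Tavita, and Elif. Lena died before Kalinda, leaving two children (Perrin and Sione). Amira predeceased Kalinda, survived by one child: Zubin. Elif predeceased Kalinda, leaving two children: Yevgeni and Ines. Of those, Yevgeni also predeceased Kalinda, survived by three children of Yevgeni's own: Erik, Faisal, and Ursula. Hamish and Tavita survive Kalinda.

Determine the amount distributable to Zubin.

The entire 2,900,000 passes to the descendants.
That amount (2,900,000) is divided at the children's generation into 5 shares of 580,000. Hamish and Tavita each take 580,000. The 3 shares of the deceased (Lena, Amira, and Elif) are combined into a pool of 1,740,000.
That pool (1,740,000) is divided at the grandchildren's generation into 5 shares of 348,000. Perrin, Sione, Zubin, and Ines each take 348,000. The remaining share for the deceased Yevgeni (348,000) is carried to the next generation.
That pool (348,000) is divided at the great-grandchildren's generation equally among Erik, Faisal, and Ursula: 116,000 each.

Zubin receives 348,000.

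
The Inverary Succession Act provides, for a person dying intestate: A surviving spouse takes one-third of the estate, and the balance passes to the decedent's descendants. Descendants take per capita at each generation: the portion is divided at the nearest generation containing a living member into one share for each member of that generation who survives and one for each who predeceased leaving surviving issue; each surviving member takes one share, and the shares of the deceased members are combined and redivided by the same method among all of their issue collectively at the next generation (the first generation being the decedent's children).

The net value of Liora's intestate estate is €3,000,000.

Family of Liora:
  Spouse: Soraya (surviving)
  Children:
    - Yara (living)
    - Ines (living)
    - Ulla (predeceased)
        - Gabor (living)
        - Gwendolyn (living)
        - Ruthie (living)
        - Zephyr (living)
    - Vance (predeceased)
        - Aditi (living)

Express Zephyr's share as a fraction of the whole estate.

Soraya takes one-third of €3,000,000 = €1,000,000. The remaining €2,000,000 passes to the descendants.
The descendants' portion (€2,000,000) is divided at the children's generation into 4 shares of €500,000. Yara and Ines each take €500,000. The 2 shares of the deceased (Ulla and Vance) are combined into a pool of €1,000,000.
That pool (€1,000,000) is divided at the grandchildren's generation equally among Gabor, Gwendolyn, Ruthie, Zephyr, and Aditi: €200,000 each.

Zephyr receives 1/15 of the estate.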